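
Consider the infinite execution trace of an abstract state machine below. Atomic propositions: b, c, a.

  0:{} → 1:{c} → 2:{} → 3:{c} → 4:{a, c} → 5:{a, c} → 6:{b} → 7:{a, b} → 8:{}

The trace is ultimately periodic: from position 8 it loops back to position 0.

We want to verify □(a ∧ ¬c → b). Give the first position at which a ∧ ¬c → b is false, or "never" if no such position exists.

never

a ∧ ¬c → b holds at every position 0..8, and those are all the positions the trace ever visits, so the invariant □(a ∧ ¬c → b) is never violated.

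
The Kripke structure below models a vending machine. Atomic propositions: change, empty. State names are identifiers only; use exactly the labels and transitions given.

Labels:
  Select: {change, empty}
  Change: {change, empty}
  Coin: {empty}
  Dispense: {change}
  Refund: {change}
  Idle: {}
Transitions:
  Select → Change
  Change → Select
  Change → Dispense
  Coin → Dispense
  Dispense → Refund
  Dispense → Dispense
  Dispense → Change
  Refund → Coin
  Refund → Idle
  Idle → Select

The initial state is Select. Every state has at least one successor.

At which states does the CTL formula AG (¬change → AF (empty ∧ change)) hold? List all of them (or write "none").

States satisfying ¬change → AF (empty ∧ change): {Select, Change, Dispense, Refund, Idle}.
States satisfying AG (¬change → AF (empty ∧ change)): ∅.

none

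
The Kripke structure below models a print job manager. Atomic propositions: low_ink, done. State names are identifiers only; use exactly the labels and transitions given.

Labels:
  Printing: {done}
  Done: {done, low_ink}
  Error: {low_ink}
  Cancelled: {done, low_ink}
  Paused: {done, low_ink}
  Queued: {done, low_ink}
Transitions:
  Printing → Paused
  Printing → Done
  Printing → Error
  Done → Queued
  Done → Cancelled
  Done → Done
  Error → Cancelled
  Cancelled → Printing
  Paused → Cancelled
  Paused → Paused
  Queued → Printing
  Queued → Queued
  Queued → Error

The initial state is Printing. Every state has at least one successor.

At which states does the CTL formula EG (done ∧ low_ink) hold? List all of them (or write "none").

{Done, Paused, Queued}

States satisfying done ∧ low_ink: {Done, Cancelled, Paused, Queued}.
States satisfying EG (done ∧ low_ink): {Done, Paused, Queued}.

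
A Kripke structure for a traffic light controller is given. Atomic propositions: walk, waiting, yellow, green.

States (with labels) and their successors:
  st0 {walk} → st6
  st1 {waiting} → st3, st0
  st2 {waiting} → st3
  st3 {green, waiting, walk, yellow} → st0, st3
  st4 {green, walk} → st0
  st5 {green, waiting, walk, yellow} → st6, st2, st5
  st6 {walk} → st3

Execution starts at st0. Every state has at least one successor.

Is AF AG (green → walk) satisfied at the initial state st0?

States satisfying AG (green → walk): {st0, st1, st2, st3, st4, st5, st6}.
States satisfying AF AG (green → walk): {st0, st1, st2, st3, st4, st5, st6}.
st0 ∈ Sat(AF AG (green → walk)).

Satisfied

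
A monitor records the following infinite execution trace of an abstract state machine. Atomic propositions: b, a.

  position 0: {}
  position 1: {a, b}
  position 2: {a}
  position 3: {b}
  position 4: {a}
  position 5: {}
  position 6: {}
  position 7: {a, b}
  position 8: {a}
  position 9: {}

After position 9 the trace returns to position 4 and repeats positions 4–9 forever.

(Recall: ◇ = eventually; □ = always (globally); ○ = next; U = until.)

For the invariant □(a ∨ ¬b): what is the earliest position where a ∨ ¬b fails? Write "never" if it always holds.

3

Check a ∨ ¬b at each position in order: 0 ✓, 1 ✓, 2 ✓.
At position 3 the labels are {b}, so a ∨ ¬b is false there. This is the first violation.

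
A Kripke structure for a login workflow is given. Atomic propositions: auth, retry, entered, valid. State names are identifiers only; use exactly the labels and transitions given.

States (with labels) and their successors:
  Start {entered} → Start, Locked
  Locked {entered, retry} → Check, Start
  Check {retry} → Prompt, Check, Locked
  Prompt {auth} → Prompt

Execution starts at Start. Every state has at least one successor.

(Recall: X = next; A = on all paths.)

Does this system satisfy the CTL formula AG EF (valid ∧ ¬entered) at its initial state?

States satisfying EF (valid ∧ ¬entered): ∅.
States satisfying AG EF (valid ∧ ¬entered): ∅.
Check is reachable from Start and violates EF (valid ∧ ¬entered), so AG fails at Start.
Start ∉ Sat(AG EF (valid ∧ ¬entered)).

Does not hold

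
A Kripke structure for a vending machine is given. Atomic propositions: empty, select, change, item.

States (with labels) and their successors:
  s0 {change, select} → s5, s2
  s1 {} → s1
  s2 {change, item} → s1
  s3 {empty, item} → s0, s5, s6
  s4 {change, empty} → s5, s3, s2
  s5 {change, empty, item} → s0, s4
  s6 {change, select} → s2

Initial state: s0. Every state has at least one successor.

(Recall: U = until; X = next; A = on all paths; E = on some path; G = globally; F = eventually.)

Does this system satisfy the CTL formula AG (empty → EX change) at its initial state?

States satisfying empty → EX change: {s0, s1, s2, s3, s4, s5, s6}.
States satisfying AG (empty → EX change): {s0, s1, s2, s3, s4, s5, s6}.
Every state reachable from s0 satisfies empty → EX change.
s0 ∈ Sat(AG (empty → EX change)).

Holds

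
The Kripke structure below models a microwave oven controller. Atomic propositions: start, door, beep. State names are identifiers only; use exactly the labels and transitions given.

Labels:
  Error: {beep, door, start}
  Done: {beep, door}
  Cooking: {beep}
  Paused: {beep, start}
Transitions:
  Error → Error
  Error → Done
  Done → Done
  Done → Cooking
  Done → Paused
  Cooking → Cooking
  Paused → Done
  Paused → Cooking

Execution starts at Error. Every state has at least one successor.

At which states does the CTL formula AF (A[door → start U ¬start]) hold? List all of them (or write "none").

States satisfying A[door → start U ¬start]: {Done, Cooking, Paused}.
States satisfying AF (A[door → start U ¬start]): {Done, Cooking, Paused}.

{Done, Cooking, Paused}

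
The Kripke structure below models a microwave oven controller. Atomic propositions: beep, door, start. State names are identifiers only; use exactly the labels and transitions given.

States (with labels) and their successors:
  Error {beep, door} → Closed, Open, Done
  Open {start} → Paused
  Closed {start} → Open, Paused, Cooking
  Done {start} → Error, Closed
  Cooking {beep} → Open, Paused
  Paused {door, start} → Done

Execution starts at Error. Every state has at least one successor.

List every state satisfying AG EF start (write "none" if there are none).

States satisfying EF start: {Error, Open, Closed, Done, Cooking, Paused}.
States satisfying AG EF start: {Error, Open, Closed, Done, Cooking, Paused}.

{Error, Open, Closed, Done, Cooking, Paused}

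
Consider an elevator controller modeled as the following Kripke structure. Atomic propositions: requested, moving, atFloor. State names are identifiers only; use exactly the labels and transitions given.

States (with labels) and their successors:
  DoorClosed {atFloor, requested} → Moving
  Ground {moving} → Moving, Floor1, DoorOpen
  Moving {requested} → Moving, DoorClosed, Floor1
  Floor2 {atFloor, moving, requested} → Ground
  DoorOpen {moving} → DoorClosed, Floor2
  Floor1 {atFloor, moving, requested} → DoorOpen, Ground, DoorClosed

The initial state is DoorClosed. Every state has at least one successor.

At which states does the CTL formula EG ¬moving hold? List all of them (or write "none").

States satisfying ¬moving: {DoorClosed, Moving}.
States satisfying EG ¬moving: {DoorClosed, Moving}.

{DoorClosed, Moving}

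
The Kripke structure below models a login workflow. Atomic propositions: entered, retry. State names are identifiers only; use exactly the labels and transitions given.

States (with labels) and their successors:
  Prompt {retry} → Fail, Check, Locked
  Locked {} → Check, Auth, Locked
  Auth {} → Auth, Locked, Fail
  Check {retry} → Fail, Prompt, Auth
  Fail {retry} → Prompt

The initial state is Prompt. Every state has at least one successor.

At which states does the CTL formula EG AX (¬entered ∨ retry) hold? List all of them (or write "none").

{Prompt, Locked, Auth, Check, Fail}

States satisfying AX (¬entered ∨ retry): {Prompt, Locked, Auth, Check, Fail}.
States satisfying EG AX (¬entered ∨ retry): {Prompt, Locked, Auth, Check, Fail}.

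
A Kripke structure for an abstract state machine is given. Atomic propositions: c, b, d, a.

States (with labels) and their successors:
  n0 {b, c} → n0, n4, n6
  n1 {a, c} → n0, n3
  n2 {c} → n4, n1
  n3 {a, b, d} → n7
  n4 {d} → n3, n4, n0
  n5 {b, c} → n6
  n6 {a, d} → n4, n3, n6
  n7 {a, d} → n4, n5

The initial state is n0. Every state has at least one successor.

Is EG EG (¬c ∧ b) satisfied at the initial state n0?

States satisfying EG (¬c ∧ b): ∅.
States satisfying EG EG (¬c ∧ b): ∅.
No suitable path/successor from n0 witnesses the formula.
n0 ∉ Sat(EG EG (¬c ∧ b)).

Does not hold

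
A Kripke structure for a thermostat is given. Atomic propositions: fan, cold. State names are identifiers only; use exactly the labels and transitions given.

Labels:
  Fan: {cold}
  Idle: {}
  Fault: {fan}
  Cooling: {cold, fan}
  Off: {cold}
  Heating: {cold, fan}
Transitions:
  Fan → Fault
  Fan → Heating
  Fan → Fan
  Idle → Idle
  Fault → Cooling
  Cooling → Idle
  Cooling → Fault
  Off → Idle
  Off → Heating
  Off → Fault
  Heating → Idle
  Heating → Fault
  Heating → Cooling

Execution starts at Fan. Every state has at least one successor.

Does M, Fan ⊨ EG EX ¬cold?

Holds

States satisfying EX ¬cold: {Fan, Idle, Cooling, Off, Heating}.
States satisfying EG EX ¬cold: {Fan, Idle, Cooling, Off, Heating}.
Fan ∈ Sat(EG EX ¬cold).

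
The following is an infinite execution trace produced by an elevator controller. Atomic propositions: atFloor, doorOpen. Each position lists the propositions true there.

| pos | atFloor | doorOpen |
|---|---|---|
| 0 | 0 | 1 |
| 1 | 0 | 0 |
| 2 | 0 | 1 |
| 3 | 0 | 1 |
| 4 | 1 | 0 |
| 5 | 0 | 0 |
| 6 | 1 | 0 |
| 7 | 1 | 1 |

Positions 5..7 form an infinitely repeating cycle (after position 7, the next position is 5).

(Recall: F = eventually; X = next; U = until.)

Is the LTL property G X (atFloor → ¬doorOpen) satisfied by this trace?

No

X (atFloor → ¬doorOpen) must hold at every position from 0 onward. It fails at position 6, so G X (atFloor → ¬doorOpen) is false.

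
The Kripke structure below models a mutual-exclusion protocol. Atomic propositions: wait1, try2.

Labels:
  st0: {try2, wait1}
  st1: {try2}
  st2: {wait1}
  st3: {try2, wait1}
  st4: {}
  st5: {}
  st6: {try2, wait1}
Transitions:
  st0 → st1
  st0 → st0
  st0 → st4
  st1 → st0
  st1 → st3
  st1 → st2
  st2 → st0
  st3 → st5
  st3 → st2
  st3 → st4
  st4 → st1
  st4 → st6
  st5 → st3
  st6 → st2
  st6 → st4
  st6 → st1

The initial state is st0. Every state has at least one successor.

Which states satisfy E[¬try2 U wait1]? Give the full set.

States satisfying ¬try2: {st2, st4, st5}.
States satisfying wait1: {st0, st2, st3, st6}.
States satisfying E[¬try2 U wait1]: {st0, st2, st3, st4, st5, st6}.

{st0, st2, st3, st4, st5, st6}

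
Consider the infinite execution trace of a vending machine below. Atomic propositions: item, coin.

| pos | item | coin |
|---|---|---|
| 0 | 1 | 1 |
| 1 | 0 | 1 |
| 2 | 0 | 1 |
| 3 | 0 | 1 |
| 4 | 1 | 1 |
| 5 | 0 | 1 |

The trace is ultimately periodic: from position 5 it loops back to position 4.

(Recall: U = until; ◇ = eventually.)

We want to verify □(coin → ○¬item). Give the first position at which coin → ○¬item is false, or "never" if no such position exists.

Check coin → ○¬item at each position in order: 0 ✓, 1 ✓, 2 ✓.
At position 3 the labels are {coin} and the next position 4 has {coin, item}, so coin → ○¬item is false there. This is the first violation.

3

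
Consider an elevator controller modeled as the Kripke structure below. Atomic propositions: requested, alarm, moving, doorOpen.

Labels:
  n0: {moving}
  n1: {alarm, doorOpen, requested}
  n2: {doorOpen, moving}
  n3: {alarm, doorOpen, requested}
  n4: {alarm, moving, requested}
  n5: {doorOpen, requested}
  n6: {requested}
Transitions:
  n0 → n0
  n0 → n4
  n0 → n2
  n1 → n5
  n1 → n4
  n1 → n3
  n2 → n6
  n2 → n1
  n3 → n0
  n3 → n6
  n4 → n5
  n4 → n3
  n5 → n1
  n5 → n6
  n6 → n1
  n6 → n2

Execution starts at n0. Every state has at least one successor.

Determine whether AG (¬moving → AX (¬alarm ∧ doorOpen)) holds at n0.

No

States satisfying ¬moving → AX (¬alarm ∧ doorOpen): {n0, n2, n4}.
States satisfying AG (¬moving → AX (¬alarm ∧ doorOpen)): ∅.
n1 is reachable from n0 and violates ¬moving → AX (¬alarm ∧ doorOpen), so AG fails at n0.
n0 ∉ Sat(AG (¬moving → AX (¬alarm ∧ doorOpen))).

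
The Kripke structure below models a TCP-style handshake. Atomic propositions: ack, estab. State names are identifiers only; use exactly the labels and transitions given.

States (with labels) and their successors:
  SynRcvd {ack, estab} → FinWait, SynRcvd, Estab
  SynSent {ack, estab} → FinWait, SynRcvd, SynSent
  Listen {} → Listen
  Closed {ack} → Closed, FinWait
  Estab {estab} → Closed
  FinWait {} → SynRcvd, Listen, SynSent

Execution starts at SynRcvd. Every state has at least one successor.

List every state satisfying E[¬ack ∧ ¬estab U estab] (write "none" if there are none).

States satisfying ¬ack ∧ ¬estab: {Listen, FinWait}.
States satisfying estab: {SynRcvd, SynSent, Estab}.
States satisfying E[¬ack ∧ ¬estab U estab]: {SynRcvd, SynSent, Estab, FinWait}.

{SynRcvd, SynSent, Estab, FinWait}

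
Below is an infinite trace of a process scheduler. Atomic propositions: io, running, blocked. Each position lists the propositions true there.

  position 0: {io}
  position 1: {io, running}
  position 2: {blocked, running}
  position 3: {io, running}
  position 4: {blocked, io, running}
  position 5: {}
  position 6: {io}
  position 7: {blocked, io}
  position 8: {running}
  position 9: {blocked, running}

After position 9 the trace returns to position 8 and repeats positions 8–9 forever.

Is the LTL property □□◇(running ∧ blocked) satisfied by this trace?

□◇(running ∧ blocked) holds at every position 0..9, and those are all positions ever visited, so □□◇(running ∧ blocked) holds.

Holds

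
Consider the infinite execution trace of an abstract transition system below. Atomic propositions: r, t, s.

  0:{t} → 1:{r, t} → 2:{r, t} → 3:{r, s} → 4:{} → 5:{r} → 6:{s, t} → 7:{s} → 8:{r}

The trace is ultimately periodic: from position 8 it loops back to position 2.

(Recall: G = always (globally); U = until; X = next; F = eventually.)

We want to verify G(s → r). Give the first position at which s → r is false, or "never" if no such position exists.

Check s → r at each position in order: 0 ✓, 1 ✓, 2 ✓, 3 ✓, 4 ✓, 5 ✓.
At position 6 the labels are {s, t}, so s → r is false there. This is the first violation.

6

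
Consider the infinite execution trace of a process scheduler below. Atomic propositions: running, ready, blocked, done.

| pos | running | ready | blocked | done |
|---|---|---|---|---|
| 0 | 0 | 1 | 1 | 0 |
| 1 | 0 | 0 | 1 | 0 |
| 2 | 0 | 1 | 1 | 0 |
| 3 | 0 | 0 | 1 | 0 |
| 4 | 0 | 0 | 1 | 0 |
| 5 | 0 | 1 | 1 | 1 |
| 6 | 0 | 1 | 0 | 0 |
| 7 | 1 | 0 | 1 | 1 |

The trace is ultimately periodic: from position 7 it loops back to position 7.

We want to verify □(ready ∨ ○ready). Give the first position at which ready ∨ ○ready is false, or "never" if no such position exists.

Check ready ∨ ○ready at each position in order: 0 ✓, 1 ✓, 2 ✓.
At position 3 the labels are {blocked} and the next position 4 has {blocked}, so ready ∨ ○ready is false there. This is the first violation.

3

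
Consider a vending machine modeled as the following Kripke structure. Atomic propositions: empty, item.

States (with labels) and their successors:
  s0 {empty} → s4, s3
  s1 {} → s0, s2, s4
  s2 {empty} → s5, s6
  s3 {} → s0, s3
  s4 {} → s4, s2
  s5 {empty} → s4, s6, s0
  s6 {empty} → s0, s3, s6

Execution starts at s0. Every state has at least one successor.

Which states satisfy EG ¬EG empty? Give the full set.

States satisfying ¬EG empty: {s0, s1, s3, s4}.
States satisfying EG ¬EG empty: {s0, s1, s3, s4}.

{s0, s1, s3, s4}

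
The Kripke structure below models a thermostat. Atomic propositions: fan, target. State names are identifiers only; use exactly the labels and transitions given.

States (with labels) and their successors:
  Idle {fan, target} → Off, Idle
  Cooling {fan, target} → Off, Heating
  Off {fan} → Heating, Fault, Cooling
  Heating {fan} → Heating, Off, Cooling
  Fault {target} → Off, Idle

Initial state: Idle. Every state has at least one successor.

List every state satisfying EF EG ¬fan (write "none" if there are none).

none

States satisfying EG ¬fan: ∅.
States satisfying EF EG ¬fan: ∅.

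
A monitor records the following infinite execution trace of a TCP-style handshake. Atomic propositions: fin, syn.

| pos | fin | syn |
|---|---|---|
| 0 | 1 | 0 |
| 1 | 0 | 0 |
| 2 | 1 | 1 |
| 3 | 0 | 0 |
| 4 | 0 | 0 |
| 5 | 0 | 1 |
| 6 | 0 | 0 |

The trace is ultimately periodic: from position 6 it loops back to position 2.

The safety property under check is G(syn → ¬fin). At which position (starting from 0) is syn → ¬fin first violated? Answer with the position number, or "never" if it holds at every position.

2

Check syn → ¬fin at each position in order: 0 ✓, 1 ✓.
At position 2 the labels are {fin, syn}, so syn → ¬fin is false there. This is the first violation.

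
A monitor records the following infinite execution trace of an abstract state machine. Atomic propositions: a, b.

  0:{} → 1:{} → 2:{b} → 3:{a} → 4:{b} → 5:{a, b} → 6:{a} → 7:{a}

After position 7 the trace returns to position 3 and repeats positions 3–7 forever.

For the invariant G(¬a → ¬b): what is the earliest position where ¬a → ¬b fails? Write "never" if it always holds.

Check ¬a → ¬b at each position in order: 0 ✓, 1 ✓.
At position 2 the labels are {b}, so ¬a → ¬b is false there. This is the first violation.

2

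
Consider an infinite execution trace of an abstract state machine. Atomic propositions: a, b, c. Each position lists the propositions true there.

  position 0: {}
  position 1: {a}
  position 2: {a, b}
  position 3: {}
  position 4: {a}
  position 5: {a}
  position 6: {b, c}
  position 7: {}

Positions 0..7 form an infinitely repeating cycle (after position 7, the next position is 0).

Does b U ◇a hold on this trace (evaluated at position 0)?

Satisfied

Walking from position 0: ◇a first holds at position 0, and b holds at every earlier position along the way, so b U ◇a holds.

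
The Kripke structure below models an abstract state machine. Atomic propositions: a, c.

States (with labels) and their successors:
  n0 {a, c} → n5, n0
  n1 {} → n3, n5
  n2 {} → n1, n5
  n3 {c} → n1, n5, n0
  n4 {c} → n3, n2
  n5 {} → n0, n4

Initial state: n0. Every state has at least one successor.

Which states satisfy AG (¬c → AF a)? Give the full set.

States satisfying ¬c → AF a: {n0, n3, n4}.
States satisfying AG (¬c → AF a): ∅.

none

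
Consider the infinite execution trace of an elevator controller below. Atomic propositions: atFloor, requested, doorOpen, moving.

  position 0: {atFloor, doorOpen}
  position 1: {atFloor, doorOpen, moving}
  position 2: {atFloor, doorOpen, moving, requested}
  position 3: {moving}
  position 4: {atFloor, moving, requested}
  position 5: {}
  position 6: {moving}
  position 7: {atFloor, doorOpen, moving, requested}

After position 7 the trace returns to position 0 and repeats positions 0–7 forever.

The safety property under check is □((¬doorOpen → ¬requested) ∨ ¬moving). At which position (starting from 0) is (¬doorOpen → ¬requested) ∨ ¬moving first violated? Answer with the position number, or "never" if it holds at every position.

Check (¬doorOpen → ¬requested) ∨ ¬moving at each position in order: 0 ✓, 1 ✓, 2 ✓, 3 ✓.
At position 4 the labels are {atFloor, moving, requested}, so (¬doorOpen → ¬requested) ∨ ¬moving is false there. This is the first violation.

4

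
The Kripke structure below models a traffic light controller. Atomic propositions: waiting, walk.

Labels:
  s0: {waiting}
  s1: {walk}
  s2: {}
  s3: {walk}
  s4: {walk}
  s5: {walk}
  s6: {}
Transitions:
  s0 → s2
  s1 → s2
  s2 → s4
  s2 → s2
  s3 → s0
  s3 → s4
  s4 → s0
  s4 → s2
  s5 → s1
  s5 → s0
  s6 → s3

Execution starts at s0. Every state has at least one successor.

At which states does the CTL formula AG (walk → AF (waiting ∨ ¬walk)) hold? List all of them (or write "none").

{s0, s1, s2, s3, s4, s5, s6}

States satisfying walk → AF (waiting ∨ ¬walk): {s0, s1, s2, s3, s4, s5, s6}.
States satisfying AG (walk → AF (waiting ∨ ¬walk)): {s0, s1, s2, s3, s4, s5, s6}.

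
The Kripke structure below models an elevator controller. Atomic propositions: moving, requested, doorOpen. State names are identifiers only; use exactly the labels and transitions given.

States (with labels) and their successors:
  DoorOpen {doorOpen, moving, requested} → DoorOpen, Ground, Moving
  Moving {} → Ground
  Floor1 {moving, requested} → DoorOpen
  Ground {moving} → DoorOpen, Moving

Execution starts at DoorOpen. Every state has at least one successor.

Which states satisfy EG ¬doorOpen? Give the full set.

{Moving, Ground}

States satisfying ¬doorOpen: {Moving, Floor1, Ground}.
States satisfying EG ¬doorOpen: {Moving, Ground}.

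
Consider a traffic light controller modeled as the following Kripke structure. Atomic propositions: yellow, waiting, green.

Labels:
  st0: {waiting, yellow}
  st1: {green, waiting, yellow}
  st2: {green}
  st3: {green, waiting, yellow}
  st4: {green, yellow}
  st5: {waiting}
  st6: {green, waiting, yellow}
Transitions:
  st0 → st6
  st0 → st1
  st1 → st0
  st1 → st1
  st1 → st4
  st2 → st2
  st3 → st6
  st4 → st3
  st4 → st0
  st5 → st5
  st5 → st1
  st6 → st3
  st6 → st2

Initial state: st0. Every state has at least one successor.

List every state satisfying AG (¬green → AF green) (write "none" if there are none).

States satisfying ¬green → AF green: {st0, st1, st2, st3, st4, st6}.
States satisfying AG (¬green → AF green): {st0, st1, st2, st3, st4, st6}.

{st0, st1, st2, st3, st4, st6}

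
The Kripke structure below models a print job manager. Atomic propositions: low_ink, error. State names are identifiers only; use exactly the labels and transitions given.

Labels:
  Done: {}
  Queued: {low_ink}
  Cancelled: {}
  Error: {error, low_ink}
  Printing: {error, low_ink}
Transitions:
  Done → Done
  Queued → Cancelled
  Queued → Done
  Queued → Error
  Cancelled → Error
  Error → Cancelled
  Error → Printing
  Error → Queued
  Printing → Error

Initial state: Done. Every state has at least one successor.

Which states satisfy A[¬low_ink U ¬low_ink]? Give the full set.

States satisfying ¬low_ink: {Done, Cancelled}.
States satisfying A[¬low_ink U ¬low_ink]: {Done, Cancelled}.

{Done, Cancelled}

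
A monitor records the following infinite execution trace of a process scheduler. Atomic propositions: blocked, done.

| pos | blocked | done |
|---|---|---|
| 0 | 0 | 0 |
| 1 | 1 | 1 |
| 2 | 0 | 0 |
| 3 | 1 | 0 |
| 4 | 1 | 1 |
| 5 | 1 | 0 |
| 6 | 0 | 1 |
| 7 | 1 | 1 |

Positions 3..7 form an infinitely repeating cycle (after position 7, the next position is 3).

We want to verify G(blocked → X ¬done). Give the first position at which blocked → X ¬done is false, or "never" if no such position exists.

3

Check blocked → X ¬done at each position in order: 0 ✓, 1 ✓, 2 ✓.
At position 3 the labels are {blocked} and the next position 4 has {blocked, done}, so blocked → X ¬done is false there. This is the first violation.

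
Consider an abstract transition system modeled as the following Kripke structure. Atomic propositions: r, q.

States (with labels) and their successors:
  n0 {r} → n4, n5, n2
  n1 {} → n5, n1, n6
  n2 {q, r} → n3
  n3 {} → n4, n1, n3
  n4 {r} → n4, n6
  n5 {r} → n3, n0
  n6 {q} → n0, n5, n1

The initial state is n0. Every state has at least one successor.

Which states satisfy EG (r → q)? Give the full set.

States satisfying r → q: {n1, n2, n3, n6}.
States satisfying EG (r → q): {n1, n2, n3, n6}.

{n1, n2, n3, n6}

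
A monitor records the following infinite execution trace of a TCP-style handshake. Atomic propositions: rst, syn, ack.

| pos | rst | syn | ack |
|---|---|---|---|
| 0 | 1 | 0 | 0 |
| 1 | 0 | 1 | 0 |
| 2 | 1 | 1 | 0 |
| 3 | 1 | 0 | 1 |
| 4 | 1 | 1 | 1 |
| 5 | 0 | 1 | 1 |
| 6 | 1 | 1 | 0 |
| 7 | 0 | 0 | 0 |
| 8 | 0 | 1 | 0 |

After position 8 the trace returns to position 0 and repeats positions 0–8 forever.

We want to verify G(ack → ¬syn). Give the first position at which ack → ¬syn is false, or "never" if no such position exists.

4

Check ack → ¬syn at each position in order: 0 ✓, 1 ✓, 2 ✓, 3 ✓.
At position 4 the labels are {ack, rst, syn}, so ack → ¬syn is false there. This is the first violation.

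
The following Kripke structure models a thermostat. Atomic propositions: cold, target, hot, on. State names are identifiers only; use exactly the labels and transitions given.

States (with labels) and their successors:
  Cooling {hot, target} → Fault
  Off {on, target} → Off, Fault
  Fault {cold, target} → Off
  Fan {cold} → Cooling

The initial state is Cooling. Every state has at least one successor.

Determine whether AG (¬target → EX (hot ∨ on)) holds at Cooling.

Satisfied

States satisfying ¬target → EX (hot ∨ on): {Cooling, Off, Fault, Fan}.
States satisfying AG (¬target → EX (hot ∨ on)): {Cooling, Off, Fault, Fan}.
Every state reachable from Cooling satisfies ¬target → EX (hot ∨ on).
Cooling ∈ Sat(AG (¬target → EX (hot ∨ on))).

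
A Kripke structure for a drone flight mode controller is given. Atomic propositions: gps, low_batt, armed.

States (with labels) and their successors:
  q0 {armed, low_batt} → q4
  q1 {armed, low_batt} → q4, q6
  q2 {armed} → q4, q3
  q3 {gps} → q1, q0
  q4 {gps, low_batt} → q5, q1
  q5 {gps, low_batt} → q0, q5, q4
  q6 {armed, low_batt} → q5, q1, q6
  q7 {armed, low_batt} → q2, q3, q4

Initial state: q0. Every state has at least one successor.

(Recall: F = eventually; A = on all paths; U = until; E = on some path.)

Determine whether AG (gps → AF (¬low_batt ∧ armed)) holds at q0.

Violated

States satisfying gps → AF (¬low_batt ∧ armed): {q0, q1, q2, q6, q7}.
States satisfying AG (gps → AF (¬low_batt ∧ armed)): ∅.
q4 is reachable from q0 and violates gps → AF (¬low_batt ∧ armed), so AG fails at q0.
q0 ∉ Sat(AG (gps → AF (¬low_batt ∧ armed))).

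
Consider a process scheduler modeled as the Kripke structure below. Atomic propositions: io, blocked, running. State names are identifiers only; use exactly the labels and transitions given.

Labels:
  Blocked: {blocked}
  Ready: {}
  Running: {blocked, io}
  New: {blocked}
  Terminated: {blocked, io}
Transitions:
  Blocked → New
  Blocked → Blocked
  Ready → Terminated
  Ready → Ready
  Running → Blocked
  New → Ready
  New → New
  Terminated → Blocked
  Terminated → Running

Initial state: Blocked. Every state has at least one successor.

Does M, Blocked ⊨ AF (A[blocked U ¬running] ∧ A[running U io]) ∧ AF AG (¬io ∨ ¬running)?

Does not hold

States satisfying A[blocked U ¬running] ∧ A[running U io]: {Running, Terminated}.
States satisfying AF (A[blocked U ¬running] ∧ A[running U io]): {Running, Terminated}.
States satisfying AG (¬io ∨ ¬running): {Blocked, Ready, Running, New, Terminated}.
States satisfying AF AG (¬io ∨ ¬running): {Blocked, Ready, Running, New, Terminated}.
States satisfying AF (A[blocked U ¬running] ∧ A[running U io]) ∧ AF AG (¬io ∨ ¬running): {Running, Terminated}.
Blocked ∉ Sat(AF (A[blocked U ¬running] ∧ A[running U io]) ∧ AF AG (¬io ∨ ¬running)).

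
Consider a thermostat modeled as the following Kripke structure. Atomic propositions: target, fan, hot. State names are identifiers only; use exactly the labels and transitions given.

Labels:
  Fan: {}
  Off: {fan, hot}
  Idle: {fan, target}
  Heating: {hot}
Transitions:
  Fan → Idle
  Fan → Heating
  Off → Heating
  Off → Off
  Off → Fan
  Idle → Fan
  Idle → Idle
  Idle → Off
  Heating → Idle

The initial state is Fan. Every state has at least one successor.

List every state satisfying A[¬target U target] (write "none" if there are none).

{Fan, Idle, Heating}

States satisfying ¬target: {Fan, Off, Heating}.
States satisfying target: {Idle}.
States satisfying A[¬target U target]: {Fan, Idle, Heating}.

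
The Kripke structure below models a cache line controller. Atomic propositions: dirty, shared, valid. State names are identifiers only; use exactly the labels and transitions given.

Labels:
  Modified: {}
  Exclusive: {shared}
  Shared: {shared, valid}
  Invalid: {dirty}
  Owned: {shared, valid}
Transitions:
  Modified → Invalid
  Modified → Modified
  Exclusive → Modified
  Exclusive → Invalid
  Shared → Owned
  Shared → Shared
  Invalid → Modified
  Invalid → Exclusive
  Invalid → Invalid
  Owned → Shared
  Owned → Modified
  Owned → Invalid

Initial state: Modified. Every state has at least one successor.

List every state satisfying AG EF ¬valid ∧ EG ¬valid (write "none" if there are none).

States satisfying EF ¬valid: {Modified, Exclusive, Shared, Invalid, Owned}.
States satisfying AG EF ¬valid: {Modified, Exclusive, Shared, Invalid, Owned}.
States satisfying ¬valid: {Modified, Exclusive, Invalid}.
States satisfying EG ¬valid: {Modified, Exclusive, Invalid}.
States satisfying AG EF ¬valid ∧ EG ¬valid: {Modified, Exclusive, Invalid}.

{Modified, Exclusive, Invalid}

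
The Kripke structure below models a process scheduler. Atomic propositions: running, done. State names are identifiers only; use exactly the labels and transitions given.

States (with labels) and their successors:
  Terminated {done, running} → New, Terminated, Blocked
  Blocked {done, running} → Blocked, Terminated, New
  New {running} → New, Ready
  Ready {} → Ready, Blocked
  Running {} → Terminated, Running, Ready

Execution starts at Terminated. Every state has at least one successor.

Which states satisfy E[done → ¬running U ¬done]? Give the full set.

States satisfying done → ¬running: {New, Ready, Running}.
States satisfying ¬done: {New, Ready, Running}.
States satisfying E[done → ¬running U ¬done]: {New, Ready, Running}.

{New, Ready, Running}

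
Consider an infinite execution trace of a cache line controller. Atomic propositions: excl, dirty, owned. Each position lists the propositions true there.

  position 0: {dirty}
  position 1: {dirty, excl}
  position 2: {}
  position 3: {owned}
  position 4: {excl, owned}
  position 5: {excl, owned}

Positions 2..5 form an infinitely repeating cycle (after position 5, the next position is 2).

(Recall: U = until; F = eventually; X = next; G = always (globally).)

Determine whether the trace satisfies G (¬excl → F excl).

Holds

¬excl → F excl holds at every position 0..5, and those are all positions ever visited, so G (¬excl → F excl) holds.
Positions where ¬excl holds: 0, 2, 3.
Check F excl at each: 0→ok, 2→ok, 3→ok.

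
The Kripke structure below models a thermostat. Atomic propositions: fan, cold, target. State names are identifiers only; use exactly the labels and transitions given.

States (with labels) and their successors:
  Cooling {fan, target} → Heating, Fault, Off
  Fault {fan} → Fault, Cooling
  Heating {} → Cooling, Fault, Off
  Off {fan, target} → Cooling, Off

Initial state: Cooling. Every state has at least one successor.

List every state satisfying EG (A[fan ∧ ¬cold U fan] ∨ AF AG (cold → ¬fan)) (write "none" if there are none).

States satisfying A[fan ∧ ¬cold U fan] ∨ AF AG (cold → ¬fan): {Cooling, Fault, Heating, Off}.
States satisfying EG (A[fan ∧ ¬cold U fan] ∨ AF AG (cold → ¬fan)): {Cooling, Fault, Heating, Off}.

{Cooling, Fault, Heating, Off}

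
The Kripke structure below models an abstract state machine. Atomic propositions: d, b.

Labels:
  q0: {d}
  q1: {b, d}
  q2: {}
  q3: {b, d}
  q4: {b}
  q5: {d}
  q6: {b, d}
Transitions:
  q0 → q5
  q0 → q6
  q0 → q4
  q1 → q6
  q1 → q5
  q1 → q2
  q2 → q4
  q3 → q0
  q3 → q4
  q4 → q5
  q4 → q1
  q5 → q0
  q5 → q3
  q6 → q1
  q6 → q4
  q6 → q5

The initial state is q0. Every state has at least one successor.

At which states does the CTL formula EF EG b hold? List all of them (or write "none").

States satisfying EG b: {q1, q3, q4, q6}.
States satisfying EF EG b: {q0, q1, q2, q3, q4, q5, q6}.

{q0, q1, q2, q3, q4, q5, q6}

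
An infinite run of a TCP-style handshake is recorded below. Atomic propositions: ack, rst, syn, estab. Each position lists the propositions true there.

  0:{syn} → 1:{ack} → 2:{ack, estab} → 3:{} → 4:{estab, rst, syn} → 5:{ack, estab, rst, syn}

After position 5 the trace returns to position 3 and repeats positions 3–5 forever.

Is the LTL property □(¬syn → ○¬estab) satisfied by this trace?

Violated

¬syn → ○¬estab must hold at every position from 0 onward. It fails at position 1, so □(¬syn → ○¬estab) is false.
Positions where ¬syn holds: 1, 2, 3.
Check ○¬estab at each: 1→fails, 2→ok, 3→fails.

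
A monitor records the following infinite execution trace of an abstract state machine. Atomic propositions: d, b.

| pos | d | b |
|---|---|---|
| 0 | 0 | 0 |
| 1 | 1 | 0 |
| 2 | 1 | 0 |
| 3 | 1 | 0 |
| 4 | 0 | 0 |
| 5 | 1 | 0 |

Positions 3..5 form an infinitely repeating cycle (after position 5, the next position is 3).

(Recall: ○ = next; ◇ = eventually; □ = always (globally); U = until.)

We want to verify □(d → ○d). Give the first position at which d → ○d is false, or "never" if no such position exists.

Check d → ○d at each position in order: 0 ✓, 1 ✓, 2 ✓.
At position 3 the labels are {d} and the next position 4 has {}, so d → ○d is false there. This is the first violation.

3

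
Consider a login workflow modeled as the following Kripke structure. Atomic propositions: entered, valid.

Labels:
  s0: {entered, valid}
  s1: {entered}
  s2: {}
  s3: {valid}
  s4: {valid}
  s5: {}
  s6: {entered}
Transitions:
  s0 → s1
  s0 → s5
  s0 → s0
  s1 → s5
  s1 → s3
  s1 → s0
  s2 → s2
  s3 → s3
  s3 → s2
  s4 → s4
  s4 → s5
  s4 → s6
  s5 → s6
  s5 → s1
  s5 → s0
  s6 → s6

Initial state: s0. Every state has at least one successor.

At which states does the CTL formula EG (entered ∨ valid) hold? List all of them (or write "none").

States satisfying entered ∨ valid: {s0, s1, s3, s4, s6}.
States satisfying EG (entered ∨ valid): {s0, s1, s3, s4, s6}.

{s0, s1, s3, s4, s6}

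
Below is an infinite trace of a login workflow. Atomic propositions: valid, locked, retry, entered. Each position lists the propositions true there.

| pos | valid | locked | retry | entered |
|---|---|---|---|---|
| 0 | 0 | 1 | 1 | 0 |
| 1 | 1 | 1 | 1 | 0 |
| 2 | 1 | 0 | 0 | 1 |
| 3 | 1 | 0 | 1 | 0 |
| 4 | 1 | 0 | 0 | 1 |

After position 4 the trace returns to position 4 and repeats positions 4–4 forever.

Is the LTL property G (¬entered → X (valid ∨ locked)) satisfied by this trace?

Yes

¬entered → X (valid ∨ locked) holds at every position 0..4, and those are all positions ever visited, so G (¬entered → X (valid ∨ locked)) holds.
Positions where ¬entered holds: 0, 1, 3.
Check X (valid ∨ locked) at each: 0→ok, 1→ok, 3→ok.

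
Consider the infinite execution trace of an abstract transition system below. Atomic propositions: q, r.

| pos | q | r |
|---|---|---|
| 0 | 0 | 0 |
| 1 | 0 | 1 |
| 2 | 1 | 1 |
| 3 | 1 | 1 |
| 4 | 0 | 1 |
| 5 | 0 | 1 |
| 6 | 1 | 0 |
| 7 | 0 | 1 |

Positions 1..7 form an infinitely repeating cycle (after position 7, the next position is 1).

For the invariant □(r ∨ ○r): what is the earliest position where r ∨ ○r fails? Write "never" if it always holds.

never

r ∨ ○r holds at every position 0..7, and those are all the positions the trace ever visits, so the invariant □(r ∨ ○r) is never violated.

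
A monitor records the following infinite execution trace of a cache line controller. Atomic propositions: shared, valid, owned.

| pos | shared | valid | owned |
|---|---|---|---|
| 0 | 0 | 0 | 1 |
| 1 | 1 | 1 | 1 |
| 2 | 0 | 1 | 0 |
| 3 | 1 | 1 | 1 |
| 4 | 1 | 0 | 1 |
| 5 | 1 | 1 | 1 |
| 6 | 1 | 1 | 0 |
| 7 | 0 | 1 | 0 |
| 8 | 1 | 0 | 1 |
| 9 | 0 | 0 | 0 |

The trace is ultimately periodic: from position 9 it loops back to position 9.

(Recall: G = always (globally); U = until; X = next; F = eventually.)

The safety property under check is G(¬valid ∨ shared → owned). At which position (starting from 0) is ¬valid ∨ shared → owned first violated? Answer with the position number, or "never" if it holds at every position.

Check ¬valid ∨ shared → owned at each position in order: 0 ✓, 1 ✓, 2 ✓, 3 ✓, 4 ✓, 5 ✓.
At position 6 the labels are {shared, valid}, so ¬valid ∨ shared → owned is false there. This is the first violation.

6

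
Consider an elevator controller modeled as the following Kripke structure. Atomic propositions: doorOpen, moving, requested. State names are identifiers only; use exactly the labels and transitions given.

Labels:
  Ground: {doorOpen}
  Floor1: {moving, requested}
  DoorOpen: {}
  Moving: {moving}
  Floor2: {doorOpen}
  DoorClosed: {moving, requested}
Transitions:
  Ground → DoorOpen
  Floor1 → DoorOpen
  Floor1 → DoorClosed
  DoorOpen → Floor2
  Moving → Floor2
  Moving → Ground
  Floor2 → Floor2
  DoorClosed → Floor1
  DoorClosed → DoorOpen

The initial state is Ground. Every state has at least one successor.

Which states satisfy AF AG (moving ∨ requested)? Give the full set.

States satisfying AG (moving ∨ requested): ∅.
States satisfying AF AG (moving ∨ requested): ∅.

none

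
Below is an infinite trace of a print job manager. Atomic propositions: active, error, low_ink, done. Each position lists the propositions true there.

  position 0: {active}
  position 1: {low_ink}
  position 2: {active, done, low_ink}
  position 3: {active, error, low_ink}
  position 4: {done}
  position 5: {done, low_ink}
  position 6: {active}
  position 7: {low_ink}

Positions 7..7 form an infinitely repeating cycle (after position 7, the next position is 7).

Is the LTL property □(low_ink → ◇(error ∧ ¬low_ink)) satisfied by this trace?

low_ink → ◇(error ∧ ¬low_ink) must hold at every position from 0 onward. It fails at position 1, so □(low_ink → ◇(error ∧ ¬low_ink)) is false.
Positions where low_ink holds: 1, 2, 3, 5, 7.
Check ◇(error ∧ ¬low_ink) at each: 1→fails, 2→fails, 3→fails, 5→fails, 7→fails.

Does not hold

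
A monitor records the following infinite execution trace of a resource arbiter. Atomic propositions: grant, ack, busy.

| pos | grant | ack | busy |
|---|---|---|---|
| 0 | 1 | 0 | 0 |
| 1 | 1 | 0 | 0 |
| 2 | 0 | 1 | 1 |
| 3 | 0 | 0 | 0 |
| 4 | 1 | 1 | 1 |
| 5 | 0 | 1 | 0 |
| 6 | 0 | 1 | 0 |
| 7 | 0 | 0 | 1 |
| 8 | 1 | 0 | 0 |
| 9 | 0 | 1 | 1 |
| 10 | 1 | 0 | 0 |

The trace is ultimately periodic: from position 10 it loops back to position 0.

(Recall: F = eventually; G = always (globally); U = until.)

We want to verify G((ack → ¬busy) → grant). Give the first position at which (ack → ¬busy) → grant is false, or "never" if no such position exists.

3

Check (ack → ¬busy) → grant at each position in order: 0 ✓, 1 ✓, 2 ✓.
At position 3 the labels are {}, so (ack → ¬busy) → grant is false there. This is the first violation.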